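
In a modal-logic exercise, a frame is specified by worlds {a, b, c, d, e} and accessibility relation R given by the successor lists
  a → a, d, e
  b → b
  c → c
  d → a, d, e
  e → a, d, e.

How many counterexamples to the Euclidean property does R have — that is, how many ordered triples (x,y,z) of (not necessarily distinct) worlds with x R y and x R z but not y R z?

0

R is Euclidean; there are no such tuples.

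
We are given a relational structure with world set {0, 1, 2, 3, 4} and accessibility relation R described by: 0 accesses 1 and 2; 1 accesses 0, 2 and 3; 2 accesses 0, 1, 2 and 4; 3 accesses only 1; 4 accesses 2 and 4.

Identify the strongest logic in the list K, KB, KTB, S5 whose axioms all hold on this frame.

KB

Symmetric (axiom B): yes — every pair in R has its reverse in R.
Reflexive (axiom T): no — 0 is not related to itself.
Euclidean (axiom 5): no — 1 R 0 and 1 R 3, but not 0 R 3.
So F validates K, KB; KTB would additionally require R to be reflexive. The strongest is KB.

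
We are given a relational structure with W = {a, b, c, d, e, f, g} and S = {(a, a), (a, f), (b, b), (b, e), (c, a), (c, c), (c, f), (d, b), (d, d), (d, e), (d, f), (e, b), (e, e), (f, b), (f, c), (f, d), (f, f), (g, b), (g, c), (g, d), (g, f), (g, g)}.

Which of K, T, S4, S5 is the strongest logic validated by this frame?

T

Reflexive (axiom T): yes — every world is S-related to itself.
Transitive (axiom 4): no — a S f and f S b, but not a S b.
Euclidean (axiom 5): no — c S f and c S a, but not f S a.
So F validates K, T; S4 would additionally require S to be transitive. The strongest is T.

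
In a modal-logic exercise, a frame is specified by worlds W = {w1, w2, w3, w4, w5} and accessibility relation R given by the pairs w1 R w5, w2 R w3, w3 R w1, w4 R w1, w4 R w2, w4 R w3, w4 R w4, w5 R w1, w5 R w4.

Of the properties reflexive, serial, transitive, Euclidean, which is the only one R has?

Reflexive: no — w1 is not related to itself.
Serial: yes — every world has a successor (e.g. w1 R w5).
Transitive: no — w1 R w5 and w5 R w4, but not w1 R w4.
Euclidean: no — w4 R w1 and w4 R w2, but not w1 R w2.
Only serial holds.

serial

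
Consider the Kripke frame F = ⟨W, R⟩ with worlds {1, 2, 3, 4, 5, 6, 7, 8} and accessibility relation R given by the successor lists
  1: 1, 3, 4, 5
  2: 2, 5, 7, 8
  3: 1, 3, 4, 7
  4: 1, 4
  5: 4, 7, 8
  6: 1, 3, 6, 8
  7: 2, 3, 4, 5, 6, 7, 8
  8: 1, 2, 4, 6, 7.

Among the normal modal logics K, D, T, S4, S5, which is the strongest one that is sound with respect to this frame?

D

Serial (axiom D): yes — every world has a successor (e.g. 1 R 1).
Reflexive (axiom T): no — 5 is not related to itself.
Transitive (axiom 4): no — 1 R 3 and 3 R 7, but not 1 R 7.
Euclidean (axiom 5): no — 1 R 3 and 1 R 5, but not 3 R 5.
So F validates K, D; T would additionally require R to be reflexive. The strongest is D.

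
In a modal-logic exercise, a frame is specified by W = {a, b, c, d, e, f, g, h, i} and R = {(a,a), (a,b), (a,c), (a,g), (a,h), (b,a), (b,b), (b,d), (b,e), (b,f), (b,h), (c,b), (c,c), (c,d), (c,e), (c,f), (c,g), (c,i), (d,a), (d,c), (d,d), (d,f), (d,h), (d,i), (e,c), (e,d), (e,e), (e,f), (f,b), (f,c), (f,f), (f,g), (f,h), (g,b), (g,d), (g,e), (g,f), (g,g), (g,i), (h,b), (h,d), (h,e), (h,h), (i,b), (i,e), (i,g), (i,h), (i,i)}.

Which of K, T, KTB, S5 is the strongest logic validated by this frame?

Reflexive (axiom T): yes — every world is R-related to itself.
Symmetric (axiom B): no — a R c but not c R a.
Euclidean (axiom 5): no — a R b and a R c, but not b R c.
So F validates K, T; KTB would additionally require R to be symmetric. The strongest is T.

T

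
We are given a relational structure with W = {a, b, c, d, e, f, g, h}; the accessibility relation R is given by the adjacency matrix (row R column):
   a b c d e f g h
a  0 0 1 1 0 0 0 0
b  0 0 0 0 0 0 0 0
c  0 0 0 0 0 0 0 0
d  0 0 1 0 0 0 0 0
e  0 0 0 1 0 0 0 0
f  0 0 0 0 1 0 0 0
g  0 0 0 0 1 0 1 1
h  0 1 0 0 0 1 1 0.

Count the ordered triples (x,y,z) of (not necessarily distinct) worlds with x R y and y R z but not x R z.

8

Enumerating: (e,d,c), (f,e,d), (g,e,d), (g,h,b), (g,h,f), (h,f,e), (h,g,e), (h,g,h).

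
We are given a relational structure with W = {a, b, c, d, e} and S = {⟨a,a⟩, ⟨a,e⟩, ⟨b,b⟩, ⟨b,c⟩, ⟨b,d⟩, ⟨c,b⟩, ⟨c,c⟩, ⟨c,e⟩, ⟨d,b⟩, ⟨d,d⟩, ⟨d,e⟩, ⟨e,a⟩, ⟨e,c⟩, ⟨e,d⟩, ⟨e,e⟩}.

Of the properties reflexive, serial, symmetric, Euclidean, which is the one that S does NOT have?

Reflexive: yes — every world is S-related to itself.
Serial: yes — every world has a successor (e.g. a S a).
Symmetric: yes — every pair in S has its reverse in S.
Euclidean: no — b S c and b S d, but not c S d.
Only Euclidean fails.

Euclidean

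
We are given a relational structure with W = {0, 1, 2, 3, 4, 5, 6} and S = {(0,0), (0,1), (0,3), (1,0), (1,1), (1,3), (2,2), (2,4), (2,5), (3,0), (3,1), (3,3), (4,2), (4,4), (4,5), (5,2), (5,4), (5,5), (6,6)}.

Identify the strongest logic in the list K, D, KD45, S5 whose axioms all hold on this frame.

Serial (axiom D): yes — every world has a successor (e.g. 0 S 0).
Euclidean (axiom 5): yes — any two successors of a common world are S-related.
Transitive (axiom 4): yes — every two-step S-path is closed by a direct edge.
Reflexive (axiom T): yes — every world is S-related to itself.
So F validates K, D, KD45, S5. The strongest is S5.

S5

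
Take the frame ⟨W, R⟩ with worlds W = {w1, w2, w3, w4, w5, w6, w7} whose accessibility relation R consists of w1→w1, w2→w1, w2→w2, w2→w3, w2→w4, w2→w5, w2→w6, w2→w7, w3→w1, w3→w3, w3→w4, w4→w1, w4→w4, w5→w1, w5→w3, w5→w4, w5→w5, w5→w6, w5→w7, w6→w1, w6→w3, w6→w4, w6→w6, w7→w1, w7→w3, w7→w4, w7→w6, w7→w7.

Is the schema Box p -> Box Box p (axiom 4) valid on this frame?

Yes

Axiom 4 corresponds to the accessibility relation being transitive.
Transitive: yes — every two-step R-path is closed by a direct edge.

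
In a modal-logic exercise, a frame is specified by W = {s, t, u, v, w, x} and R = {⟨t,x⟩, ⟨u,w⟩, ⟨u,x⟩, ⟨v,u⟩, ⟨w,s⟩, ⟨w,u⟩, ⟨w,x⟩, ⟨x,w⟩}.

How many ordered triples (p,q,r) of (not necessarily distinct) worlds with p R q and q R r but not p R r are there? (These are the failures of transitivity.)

10

Enumerating: (t,x,w), (u,w,s), (u,w,u), (v,u,w), (v,u,x), (w,u,w), (w,x,w), (x,w,s), (x,w,u), (x,w,x).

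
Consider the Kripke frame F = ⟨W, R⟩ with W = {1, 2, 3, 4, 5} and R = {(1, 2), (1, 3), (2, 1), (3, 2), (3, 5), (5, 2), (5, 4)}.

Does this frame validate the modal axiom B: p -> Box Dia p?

No

By correspondence theory, B is valid on a frame iff R is symmetric.
Symmetric: no — 1 R 3 but not 3 R 1.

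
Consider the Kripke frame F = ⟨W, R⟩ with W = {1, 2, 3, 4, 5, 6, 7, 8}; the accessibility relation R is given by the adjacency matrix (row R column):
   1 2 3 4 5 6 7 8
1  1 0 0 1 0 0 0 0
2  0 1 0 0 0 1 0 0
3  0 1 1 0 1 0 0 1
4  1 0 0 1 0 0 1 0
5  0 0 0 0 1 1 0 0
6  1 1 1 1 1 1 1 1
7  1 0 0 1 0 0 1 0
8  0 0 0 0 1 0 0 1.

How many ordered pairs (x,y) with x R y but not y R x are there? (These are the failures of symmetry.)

Enumerating: (3,2), (3,5), (3,8), (6,1), (6,3), (6,4), (6,7), (6,8), (7,1), (8,5).

10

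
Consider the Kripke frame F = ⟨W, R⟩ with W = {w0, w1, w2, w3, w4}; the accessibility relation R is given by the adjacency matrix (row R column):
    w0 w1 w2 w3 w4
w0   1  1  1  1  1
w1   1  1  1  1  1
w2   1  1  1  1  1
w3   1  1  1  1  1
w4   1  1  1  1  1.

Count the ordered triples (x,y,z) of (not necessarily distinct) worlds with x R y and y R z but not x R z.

R is transitive; there are no such tuples.

0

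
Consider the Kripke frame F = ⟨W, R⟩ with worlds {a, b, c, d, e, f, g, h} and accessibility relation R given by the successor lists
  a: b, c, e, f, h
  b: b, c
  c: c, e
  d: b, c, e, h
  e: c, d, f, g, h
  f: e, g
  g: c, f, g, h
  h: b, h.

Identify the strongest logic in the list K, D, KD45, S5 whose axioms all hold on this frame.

D

Serial (axiom D): yes — every world has a successor (e.g. a R b).
Euclidean (axiom 5): no — a R b and a R e, but not b R e.
Transitive (axiom 4): no — a R e and e R d, but not a R d.
Reflexive (axiom T): no — a is not related to itself.
So F validates K, D; KD45 would additionally require R to be Euclidean and transitive. The strongest is D.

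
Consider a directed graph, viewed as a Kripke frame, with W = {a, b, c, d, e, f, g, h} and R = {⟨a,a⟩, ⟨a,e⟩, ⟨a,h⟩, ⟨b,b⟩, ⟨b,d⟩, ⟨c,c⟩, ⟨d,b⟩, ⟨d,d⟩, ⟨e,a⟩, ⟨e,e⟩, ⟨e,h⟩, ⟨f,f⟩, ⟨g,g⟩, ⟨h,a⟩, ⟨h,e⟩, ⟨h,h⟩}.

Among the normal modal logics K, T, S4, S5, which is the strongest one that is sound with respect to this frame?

Reflexive (axiom T): yes — every world is R-related to itself.
Transitive (axiom 4): yes — every two-step R-path is closed by a direct edge.
Euclidean (axiom 5): yes — any two successors of a common world are R-related.
So F validates K, T, S4, S5. The strongest is S5.

S5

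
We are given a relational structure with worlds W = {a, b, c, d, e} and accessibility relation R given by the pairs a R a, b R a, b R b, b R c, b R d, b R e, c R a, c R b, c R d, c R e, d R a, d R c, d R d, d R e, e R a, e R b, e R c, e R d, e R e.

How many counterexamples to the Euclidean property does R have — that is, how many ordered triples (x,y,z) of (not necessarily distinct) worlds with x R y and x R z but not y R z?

Enumerating: (b,a,b), (b,a,c), (b,a,d), (b,a,e), (b,c,c), (b,d,b), (c,a,b), (c,a,d), (c,a,e), (c,d,b), (d,a,c), (d,a,d), … and 8 more.
Total: 20.

20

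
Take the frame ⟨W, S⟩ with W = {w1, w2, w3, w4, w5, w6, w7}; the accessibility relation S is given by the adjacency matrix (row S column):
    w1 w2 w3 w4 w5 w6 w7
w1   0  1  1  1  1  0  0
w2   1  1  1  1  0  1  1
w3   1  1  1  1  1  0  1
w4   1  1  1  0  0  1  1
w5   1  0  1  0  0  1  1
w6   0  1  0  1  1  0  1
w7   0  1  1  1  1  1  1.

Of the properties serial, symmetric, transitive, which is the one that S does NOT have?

Serial: yes — every world has a successor (e.g. w1 S w2).
Symmetric: yes — every pair in S has its reverse in S.
Transitive: no — w1 S w2 and w2 S w6, but not w1 S w6.
Only transitive fails.

transitive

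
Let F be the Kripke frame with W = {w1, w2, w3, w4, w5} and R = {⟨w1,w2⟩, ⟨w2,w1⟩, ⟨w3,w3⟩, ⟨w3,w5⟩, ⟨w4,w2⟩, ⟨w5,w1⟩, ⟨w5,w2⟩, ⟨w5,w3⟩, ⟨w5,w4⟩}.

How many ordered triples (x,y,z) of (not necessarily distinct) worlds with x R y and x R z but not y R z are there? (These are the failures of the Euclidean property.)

16

Enumerating: (w1,w2,w2), (w2,w1,w1), (w3,w5,w5), (w4,w2,w2), (w5,w1,w1), (w5,w1,w3), (w5,w1,w4), (w5,w2,w2), (w5,w2,w3), (w5,w2,w4), (w5,w3,w1), (w5,w3,w2), (w5,w3,w4), (w5,w4,w1), (w5,w4,w3), (w5,w4,w4).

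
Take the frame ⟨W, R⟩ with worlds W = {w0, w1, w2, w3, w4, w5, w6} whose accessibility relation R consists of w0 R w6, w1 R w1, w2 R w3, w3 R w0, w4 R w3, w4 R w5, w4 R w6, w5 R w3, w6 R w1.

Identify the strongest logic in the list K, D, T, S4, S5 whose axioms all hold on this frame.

D

Serial (axiom D): yes — every world has a successor (e.g. w0 R w6).
Reflexive (axiom T): no — w0 is not related to itself.
Transitive (axiom 4): no — w0 R w6 and w6 R w1, but not w0 R w1.
Euclidean (axiom 5): no — w4 R w3 and w4 R w5, but not w3 R w5.
So F validates K, D; T would additionally require R to be reflexive. The strongest is D.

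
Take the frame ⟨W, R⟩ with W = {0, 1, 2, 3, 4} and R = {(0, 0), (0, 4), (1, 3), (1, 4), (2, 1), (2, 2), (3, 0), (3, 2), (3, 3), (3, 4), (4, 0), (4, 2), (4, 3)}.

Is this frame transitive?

Transitive: no — 0 R 4 and 4 R 2, but not 0 R 2.

No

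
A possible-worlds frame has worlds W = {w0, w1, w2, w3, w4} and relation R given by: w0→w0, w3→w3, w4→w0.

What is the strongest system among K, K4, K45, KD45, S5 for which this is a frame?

Transitive (axiom 4): yes — every two-step R-path is closed by a direct edge.
Euclidean (axiom 5): yes — any two successors of a common world are R-related.
Serial (axiom D): no — w1 has no R-successor.
Reflexive (axiom T): no — w1 is not related to itself.
So F validates K, K4, K45; KD45 would additionally require R to be serial. The strongest is K45.

K45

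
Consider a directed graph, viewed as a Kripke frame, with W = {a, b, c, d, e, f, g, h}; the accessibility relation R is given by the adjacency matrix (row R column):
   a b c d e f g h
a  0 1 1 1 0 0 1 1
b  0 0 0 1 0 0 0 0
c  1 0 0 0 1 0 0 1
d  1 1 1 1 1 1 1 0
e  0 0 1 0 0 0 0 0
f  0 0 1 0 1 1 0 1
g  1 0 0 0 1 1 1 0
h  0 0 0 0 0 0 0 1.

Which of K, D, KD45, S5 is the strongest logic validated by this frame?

D

Serial (axiom D): yes — every world has a successor (e.g. a R b).
Euclidean (axiom 5): no — a R b and a R c, but not b R c.
Transitive (axiom 4): no — a R c and c R e, but not a R e.
Reflexive (axiom T): no — a is not related to itself.
So F validates K, D; KD45 would additionally require R to be Euclidean and transitive. The strongest is D.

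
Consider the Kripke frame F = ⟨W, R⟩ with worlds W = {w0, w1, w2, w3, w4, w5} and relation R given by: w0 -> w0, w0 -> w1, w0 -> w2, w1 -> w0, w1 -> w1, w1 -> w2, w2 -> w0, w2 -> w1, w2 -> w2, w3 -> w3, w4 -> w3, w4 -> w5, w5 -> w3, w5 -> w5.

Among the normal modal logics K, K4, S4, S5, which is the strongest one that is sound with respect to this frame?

K4

Transitive (axiom 4): yes — every two-step R-path is closed by a direct edge.
Reflexive (axiom T): no — w4 is not related to itself.
Euclidean (axiom 5): no — w4 R w3 and w4 R w5, but not w3 R w5.
So F validates K, K4; S4 would additionally require R to be reflexive. The strongest is K4.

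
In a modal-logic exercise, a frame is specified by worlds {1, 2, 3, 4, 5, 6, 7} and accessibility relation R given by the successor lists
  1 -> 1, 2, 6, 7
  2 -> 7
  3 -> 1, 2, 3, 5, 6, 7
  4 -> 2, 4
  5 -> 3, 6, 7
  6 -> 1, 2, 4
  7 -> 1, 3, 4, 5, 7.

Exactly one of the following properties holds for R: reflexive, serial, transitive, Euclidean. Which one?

serial

Reflexive: no — 2 is not related to itself.
Serial: yes — every world has a successor (e.g. 1 R 1).
Transitive: no — 1 R 6 and 6 R 4, but not 1 R 4.
Euclidean: no — 1 R 2 and 1 R 6, but not 2 R 6.
Only serial holds.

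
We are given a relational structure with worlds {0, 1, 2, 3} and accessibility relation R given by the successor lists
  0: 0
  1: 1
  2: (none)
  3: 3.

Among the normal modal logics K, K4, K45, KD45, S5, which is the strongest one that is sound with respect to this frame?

K45

Transitive (axiom 4): yes — every two-step R-path is closed by a direct edge.
Euclidean (axiom 5): yes — any two successors of a common world are R-related.
Serial (axiom D): no — 2 has no R-successor.
Reflexive (axiom T): no — 2 is not related to itself.
So F validates K, K4, K45; KD45 would additionally require R to be serial. The strongest is K45.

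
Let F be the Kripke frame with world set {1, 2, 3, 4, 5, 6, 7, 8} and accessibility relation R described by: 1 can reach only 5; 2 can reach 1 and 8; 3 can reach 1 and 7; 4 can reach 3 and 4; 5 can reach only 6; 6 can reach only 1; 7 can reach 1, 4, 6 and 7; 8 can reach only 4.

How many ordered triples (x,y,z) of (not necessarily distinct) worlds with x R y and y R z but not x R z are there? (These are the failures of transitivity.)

13

Enumerating: (1,5,6), (2,1,5), (2,8,4), (3,1,5), (3,7,4), (3,7,6), (4,3,1), (4,3,7), (5,6,1), (6,1,5), (7,1,5), (7,4,3), (8,4,3).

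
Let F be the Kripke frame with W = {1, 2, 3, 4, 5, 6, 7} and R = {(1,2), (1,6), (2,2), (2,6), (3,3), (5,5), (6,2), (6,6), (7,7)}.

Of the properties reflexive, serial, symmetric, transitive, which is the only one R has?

Reflexive: no — 1 is not related to itself.
Serial: no — 4 has no R-successor.
Symmetric: no — 1 R 2 but not 2 R 1.
Transitive: yes — every two-step R-path is closed by a direct edge.
Only transitive holds.

transitive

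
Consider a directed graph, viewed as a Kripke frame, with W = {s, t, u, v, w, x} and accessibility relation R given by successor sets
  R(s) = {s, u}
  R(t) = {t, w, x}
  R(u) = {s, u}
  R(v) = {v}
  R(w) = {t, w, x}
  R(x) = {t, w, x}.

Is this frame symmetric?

Symmetric: yes — every pair in R has its reverse in R.

Yes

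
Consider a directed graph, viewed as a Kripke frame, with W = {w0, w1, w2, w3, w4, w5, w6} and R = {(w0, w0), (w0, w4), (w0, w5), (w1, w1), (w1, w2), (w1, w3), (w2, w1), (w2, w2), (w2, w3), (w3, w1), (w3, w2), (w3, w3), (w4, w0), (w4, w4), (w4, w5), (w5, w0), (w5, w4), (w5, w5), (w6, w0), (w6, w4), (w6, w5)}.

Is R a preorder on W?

No

Reflexive: no — w6 is not related to itself.
Transitive: yes — every two-step R-path is closed by a direct edge.
So R is not a preorder.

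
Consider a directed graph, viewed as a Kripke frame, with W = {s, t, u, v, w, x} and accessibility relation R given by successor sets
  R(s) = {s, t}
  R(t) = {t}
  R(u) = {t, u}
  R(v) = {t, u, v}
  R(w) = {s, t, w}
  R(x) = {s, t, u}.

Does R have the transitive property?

Transitive: yes — every two-step R-path is closed by a direct edge.

Yes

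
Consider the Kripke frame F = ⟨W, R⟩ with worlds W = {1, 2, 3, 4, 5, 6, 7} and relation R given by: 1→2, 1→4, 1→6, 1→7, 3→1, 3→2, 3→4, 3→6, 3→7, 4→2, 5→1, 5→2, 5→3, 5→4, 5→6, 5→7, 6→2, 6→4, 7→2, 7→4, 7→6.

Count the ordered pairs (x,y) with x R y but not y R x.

Enumerating: (1,2), (1,4), (1,6), (1,7), (3,1), (3,2), (3,4), (3,6), (3,7), (4,2), (5,1), (5,2), … and 9 more.
Total: 21.

21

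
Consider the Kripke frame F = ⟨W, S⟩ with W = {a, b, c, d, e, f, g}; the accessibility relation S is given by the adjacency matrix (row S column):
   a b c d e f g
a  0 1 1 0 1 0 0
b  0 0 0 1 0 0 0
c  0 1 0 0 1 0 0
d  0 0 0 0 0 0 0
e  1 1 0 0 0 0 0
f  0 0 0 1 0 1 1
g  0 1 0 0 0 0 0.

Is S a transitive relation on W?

No

Transitive: no — a S b and b S d, but not a S d.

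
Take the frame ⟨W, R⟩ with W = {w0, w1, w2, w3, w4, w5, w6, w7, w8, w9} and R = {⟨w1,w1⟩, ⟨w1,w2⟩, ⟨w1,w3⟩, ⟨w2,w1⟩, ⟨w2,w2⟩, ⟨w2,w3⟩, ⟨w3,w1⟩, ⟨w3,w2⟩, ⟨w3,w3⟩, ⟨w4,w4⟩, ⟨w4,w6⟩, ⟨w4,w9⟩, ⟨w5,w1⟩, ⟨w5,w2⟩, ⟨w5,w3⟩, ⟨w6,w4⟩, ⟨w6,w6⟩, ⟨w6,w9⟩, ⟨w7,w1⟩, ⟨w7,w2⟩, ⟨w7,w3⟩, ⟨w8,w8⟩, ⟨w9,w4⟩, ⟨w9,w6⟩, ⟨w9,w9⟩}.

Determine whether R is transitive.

Yes

Transitive: yes — every two-step R-path is closed by a direct edge.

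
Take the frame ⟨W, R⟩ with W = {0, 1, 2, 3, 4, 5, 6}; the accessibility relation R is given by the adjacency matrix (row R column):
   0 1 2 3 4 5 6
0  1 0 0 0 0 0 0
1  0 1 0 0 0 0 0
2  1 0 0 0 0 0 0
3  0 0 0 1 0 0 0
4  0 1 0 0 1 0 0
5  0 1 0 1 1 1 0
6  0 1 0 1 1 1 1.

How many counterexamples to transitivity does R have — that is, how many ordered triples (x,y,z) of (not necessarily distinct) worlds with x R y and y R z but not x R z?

0

R is transitive; there are no such tuples.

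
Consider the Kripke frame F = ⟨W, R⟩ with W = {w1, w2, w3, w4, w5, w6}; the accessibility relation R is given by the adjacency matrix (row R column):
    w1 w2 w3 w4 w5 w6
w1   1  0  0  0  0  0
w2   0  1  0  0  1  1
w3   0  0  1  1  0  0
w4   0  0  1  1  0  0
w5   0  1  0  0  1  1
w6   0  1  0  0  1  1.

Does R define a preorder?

Yes

Reflexive: yes — every world is R-related to itself.
Transitive: yes — every two-step R-path is closed by a direct edge.
So R is a preorder.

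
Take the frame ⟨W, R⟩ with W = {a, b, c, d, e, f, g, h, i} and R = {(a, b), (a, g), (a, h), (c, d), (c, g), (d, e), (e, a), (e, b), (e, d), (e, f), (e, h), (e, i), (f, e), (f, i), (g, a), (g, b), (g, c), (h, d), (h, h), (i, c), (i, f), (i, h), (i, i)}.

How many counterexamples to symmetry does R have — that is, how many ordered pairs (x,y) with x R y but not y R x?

Enumerating: (a,b), (a,h), (c,d), (e,a), (e,b), (e,h), (e,i), (g,b), (h,d), (i,c), (i,h).

11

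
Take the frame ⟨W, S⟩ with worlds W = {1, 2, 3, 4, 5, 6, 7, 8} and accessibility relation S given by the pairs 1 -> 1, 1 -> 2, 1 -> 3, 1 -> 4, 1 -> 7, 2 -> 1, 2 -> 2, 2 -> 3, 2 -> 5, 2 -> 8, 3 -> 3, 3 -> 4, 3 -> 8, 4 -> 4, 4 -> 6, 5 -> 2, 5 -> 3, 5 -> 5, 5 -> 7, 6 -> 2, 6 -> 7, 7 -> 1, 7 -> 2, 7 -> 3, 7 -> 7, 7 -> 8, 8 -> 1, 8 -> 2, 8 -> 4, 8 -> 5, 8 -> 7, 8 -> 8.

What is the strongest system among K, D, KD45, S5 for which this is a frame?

D

Serial (axiom D): yes — every world has a successor (e.g. 1 S 1).
Euclidean (axiom 5): no — 1 S 2 and 1 S 4, but not 2 S 4.
Transitive (axiom 4): no — 1 S 2 and 2 S 5, but not 1 S 5.
Reflexive (axiom T): no — 6 is not related to itself.
So F validates K, D; KD45 would additionally require S to be Euclidean and transitive. The strongest is D.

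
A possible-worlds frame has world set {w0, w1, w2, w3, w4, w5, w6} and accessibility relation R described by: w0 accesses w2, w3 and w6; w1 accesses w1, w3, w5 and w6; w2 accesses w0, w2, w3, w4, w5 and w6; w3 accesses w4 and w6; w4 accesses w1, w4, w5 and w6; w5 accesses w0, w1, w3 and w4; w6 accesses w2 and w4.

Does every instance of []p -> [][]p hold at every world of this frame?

Axiom 4 corresponds to the accessibility relation being transitive.
Transitive: no — w0 R w2 and w2 R w4, but not w0 R w4.

No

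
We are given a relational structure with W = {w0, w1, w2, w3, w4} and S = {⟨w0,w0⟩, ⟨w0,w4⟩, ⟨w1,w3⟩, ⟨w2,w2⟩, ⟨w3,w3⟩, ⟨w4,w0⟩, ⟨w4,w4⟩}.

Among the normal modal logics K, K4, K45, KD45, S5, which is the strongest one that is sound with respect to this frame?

KD45

Transitive (axiom 4): yes — every two-step S-path is closed by a direct edge.
Euclidean (axiom 5): yes — any two successors of a common world are S-related.
Serial (axiom D): yes — every world has a successor (e.g. w0 S w0).
Reflexive (axiom T): no — w1 is not related to itself.
So F validates K, K4, K45, KD45; S5 would additionally require S to be reflexive. The strongest is KD45.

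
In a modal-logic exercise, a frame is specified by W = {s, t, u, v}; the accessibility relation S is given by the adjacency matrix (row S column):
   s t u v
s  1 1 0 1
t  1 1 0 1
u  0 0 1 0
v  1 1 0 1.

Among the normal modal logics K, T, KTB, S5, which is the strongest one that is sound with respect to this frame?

Reflexive (axiom T): yes — every world is S-related to itself.
Symmetric (axiom B): yes — every pair in S has its reverse in S.
Euclidean (axiom 5): yes — any two successors of a common world are S-related.
So F validates K, T, KTB, S5. The strongest is S5.

S5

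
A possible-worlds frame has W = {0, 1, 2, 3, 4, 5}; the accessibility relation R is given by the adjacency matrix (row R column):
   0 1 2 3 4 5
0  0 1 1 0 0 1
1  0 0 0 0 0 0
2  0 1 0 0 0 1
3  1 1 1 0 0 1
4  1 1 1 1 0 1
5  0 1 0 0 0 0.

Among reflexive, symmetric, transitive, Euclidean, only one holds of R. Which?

transitive

Reflexive: no — 0 is not related to itself.
Symmetric: no — 0 R 1 but not 1 R 0.
Transitive: yes — every two-step R-path is closed by a direct edge.
Euclidean: no — 0 R 1 and 0 R 2, but not 1 R 2.
Only transitive holds.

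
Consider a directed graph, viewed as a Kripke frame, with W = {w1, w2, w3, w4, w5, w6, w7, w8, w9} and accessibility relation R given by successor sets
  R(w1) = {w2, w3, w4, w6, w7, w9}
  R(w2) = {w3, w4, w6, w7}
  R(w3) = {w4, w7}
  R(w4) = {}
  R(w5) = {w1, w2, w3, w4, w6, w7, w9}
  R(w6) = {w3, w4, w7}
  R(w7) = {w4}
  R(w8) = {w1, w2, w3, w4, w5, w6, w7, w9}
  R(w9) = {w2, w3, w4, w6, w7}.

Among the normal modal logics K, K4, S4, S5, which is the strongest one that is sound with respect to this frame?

K4

Transitive (axiom 4): yes — every two-step R-path is closed by a direct edge.
Reflexive (axiom T): no — w1 is not related to itself.
Euclidean (axiom 5): no — w1 R w2 and w1 R w9, but not w2 R w9.
So F validates K, K4; S4 would additionally require R to be reflexive. The strongest is K4.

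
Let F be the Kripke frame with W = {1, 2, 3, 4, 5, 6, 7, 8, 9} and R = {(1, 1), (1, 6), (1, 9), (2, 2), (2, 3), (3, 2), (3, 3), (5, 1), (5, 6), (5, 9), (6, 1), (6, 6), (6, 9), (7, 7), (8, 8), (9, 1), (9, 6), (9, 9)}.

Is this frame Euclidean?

Euclidean: yes — any two successors of a common world are R-related.

Yes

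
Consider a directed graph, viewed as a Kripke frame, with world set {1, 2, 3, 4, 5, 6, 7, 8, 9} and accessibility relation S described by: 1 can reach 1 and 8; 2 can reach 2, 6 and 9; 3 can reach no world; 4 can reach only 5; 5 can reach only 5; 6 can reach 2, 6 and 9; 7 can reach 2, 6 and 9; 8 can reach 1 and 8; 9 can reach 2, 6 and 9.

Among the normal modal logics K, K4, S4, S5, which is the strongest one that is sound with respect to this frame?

Transitive (axiom 4): yes — every two-step S-path is closed by a direct edge.
Reflexive (axiom T): no — 3 is not related to itself.
Euclidean (axiom 5): yes — any two successors of a common world are S-related.
So F validates K, K4; S4 would additionally require S to be reflexive. The strongest is K4.

K4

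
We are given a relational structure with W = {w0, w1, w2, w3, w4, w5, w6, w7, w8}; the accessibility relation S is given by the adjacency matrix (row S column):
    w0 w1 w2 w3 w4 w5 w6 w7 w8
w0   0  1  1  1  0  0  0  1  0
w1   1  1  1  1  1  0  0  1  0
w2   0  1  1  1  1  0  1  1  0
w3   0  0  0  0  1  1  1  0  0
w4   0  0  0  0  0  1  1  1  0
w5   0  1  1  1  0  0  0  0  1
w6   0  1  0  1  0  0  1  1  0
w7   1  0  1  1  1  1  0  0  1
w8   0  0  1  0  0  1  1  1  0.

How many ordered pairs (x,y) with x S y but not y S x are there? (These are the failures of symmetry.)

Enumerating: (w0,w2), (w0,w3), (w1,w3), (w1,w4), (w1,w7), (w2,w3), (w2,w4), (w2,w6), (w3,w4), (w4,w5), (w4,w6), (w5,w1), … and 7 more.
Total: 19.

19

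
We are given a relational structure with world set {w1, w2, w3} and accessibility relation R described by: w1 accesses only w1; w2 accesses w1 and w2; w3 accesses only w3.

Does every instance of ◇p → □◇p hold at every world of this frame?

No

The schema 5 characterises exactly the Euclidean frames.
Euclidean: no — w2 R w1 and w2 R w2, but not w1 R w2.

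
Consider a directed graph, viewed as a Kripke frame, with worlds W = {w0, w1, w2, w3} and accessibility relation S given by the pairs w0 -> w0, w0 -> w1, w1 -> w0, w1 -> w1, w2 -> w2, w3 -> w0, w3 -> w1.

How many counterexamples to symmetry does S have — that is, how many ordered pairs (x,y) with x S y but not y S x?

2

Enumerating: (w3,w0), (w3,w1).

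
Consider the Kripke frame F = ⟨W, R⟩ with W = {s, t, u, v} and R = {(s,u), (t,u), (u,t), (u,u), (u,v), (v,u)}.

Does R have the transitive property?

No

Transitive: no — s R u and u R t, but not s R t.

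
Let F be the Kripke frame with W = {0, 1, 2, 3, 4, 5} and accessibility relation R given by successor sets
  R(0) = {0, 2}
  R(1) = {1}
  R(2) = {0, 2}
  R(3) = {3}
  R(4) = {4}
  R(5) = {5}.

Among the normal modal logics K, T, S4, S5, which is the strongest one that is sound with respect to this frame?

Reflexive (axiom T): yes — every world is R-related to itself.
Transitive (axiom 4): yes — every two-step R-path is closed by a direct edge.
Euclidean (axiom 5): yes — any two successors of a common world are R-related.
So F validates K, T, S4, S5. The strongest is S5.

S5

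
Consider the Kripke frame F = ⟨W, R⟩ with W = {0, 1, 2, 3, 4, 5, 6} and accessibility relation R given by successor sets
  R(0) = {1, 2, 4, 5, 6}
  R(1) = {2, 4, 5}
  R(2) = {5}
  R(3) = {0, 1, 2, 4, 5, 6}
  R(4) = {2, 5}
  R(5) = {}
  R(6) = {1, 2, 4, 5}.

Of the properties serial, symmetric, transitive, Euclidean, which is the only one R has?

Serial: no — 5 has no R-successor.
Symmetric: no — 0 R 1 but not 1 R 0.
Transitive: yes — every two-step R-path is closed by a direct edge.
Euclidean: no — 0 R 1 and 0 R 6, but not 1 R 6.
Only transitive holds.

transitive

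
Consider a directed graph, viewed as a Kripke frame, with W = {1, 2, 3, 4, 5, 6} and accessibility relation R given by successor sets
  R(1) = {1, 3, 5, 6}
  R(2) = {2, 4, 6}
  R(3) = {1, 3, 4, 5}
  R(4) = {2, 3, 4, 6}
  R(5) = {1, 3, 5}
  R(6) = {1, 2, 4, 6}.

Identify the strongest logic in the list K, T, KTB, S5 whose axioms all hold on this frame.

Reflexive (axiom T): yes — every world is R-related to itself.
Symmetric (axiom B): yes — every pair in R has its reverse in R.
Euclidean (axiom 5): no — 1 R 3 and 1 R 6, but not 3 R 6.
So F validates K, T, KTB; S5 would additionally require R to be Euclidean. The strongest is KTB.

KTB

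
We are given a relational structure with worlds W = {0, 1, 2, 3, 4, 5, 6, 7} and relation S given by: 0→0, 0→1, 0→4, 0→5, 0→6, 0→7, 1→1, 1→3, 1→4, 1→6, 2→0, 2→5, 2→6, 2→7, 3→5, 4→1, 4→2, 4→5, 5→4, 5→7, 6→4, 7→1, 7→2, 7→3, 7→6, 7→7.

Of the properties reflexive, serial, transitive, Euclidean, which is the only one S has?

Reflexive: no — 2 is not related to itself.
Serial: yes — every world has a successor (e.g. 0 S 0).
Transitive: no — 0 S 1 and 1 S 3, but not 0 S 3.
Euclidean: no — 0 S 1 and 0 S 5, but not 1 S 5.
Only serial holds.

serial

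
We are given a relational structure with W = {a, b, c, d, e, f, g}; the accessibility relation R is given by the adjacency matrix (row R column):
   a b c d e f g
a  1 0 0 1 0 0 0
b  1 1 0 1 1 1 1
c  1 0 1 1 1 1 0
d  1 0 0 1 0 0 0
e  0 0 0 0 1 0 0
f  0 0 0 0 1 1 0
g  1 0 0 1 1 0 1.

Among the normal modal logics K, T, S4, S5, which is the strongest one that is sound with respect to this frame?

S4

Reflexive (axiom T): yes — every world is R-related to itself.
Transitive (axiom 4): yes — every two-step R-path is closed by a direct edge.
Euclidean (axiom 5): no — b R a and b R e, but not a R e.
So F validates K, T, S4; S5 would additionally require R to be Euclidean. The strongest is S4.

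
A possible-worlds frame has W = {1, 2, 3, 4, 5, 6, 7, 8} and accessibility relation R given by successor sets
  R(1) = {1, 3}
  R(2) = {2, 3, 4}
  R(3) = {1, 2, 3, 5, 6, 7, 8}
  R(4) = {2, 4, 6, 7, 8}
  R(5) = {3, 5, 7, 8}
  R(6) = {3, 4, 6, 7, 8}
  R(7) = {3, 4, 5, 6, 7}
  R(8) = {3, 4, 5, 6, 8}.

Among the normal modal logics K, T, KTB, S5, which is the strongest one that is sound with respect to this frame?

KTB

Reflexive (axiom T): yes — every world is R-related to itself.
Symmetric (axiom B): yes — every pair in R has its reverse in R.
Euclidean (axiom 5): no — 2 R 3 and 2 R 4, but not 3 R 4.
So F validates K, T, KTB; S5 would additionally require R to be Euclidean. The strongest is KTB.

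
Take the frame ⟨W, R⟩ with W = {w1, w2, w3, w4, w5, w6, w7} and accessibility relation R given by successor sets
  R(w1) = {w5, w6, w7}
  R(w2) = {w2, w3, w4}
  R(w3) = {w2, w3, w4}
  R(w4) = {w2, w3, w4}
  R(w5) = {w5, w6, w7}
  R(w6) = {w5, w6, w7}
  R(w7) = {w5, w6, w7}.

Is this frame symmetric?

No

Symmetric: no — w1 R w5 but not w5 R w1.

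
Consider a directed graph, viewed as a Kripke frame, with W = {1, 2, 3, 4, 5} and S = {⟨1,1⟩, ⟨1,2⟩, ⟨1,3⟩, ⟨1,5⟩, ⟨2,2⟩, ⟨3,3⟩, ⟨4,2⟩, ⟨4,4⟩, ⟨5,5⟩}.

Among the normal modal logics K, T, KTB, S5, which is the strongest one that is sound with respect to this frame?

T

Reflexive (axiom T): yes — every world is S-related to itself.
Symmetric (axiom B): no — 1 S 2 but not 2 S 1.
Euclidean (axiom 5): no — 1 S 2 and 1 S 3, but not 2 S 3.
So F validates K, T; KTB would additionally require S to be symmetric. The strongest is T.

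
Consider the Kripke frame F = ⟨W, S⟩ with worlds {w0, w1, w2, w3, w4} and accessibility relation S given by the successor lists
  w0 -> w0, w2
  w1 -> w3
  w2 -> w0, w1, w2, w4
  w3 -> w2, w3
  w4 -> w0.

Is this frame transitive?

Transitive: no — w0 S w2 and w2 S w1, but not w0 S w1.

No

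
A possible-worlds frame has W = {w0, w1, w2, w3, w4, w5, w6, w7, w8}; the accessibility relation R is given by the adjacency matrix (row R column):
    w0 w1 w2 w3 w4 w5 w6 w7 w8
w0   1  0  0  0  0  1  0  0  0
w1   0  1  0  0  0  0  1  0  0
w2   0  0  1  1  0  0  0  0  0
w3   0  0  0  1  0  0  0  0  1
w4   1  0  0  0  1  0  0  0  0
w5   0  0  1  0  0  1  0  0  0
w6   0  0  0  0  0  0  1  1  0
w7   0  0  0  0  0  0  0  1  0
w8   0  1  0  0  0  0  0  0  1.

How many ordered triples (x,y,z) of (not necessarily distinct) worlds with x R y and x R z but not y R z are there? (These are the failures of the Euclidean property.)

Enumerating: (w0,w5,w0), (w1,w6,w1), (w2,w3,w2), (w3,w8,w3), (w4,w0,w4), (w5,w2,w5), (w6,w7,w6), (w8,w1,w8).

8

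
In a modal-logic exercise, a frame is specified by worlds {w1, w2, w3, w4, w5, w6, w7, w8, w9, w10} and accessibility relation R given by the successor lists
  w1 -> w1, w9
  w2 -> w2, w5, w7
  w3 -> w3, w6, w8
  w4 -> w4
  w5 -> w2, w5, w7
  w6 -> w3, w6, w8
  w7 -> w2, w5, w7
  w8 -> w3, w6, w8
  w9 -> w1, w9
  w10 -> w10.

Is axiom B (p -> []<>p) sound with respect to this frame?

Yes

The schema B characterises exactly the symmetric frames.
Symmetric: yes — every pair in R has its reverse in R.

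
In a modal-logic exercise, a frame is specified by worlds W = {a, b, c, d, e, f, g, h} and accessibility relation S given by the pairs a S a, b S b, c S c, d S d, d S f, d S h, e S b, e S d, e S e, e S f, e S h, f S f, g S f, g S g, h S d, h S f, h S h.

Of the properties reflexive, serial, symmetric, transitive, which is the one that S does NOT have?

symmetric

Reflexive: yes — every world is S-related to itself.
Serial: yes — every world has a successor (e.g. a S a).
Symmetric: no — d S f but not f S d.
Transitive: yes — every two-step S-path is closed by a direct edge.
Only symmetric fails.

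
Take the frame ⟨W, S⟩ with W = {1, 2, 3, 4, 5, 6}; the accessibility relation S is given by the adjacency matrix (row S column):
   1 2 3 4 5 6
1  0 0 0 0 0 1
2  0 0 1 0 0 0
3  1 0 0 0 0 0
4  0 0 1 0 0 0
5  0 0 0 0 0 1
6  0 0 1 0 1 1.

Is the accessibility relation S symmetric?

Symmetric: no — 1 S 6 but not 6 S 1.

No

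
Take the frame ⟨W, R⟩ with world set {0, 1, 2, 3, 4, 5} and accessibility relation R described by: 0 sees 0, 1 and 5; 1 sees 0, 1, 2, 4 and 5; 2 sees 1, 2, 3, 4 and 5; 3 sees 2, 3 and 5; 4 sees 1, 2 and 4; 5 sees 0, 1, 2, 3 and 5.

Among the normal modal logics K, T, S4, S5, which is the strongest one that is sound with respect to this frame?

Reflexive (axiom T): yes — every world is R-related to itself.
Transitive (axiom 4): no — 0 R 1 and 1 R 2, but not 0 R 2.
Euclidean (axiom 5): no — 1 R 0 and 1 R 2, but not 0 R 2.
So F validates K, T; S4 would additionally require R to be transitive. The strongest is T.

T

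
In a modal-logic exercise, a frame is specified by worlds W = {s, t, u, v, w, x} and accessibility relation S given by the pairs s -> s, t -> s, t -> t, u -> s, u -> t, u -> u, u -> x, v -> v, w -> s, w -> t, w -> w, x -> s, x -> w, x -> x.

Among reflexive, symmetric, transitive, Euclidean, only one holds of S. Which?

Reflexive: yes — every world is S-related to itself.
Symmetric: no — t S s but not s S t.
Transitive: no — u S x and x S w, but not u S w.
Euclidean: no — u S s and u S t, but not s S t.
Only reflexive holds.

reflexive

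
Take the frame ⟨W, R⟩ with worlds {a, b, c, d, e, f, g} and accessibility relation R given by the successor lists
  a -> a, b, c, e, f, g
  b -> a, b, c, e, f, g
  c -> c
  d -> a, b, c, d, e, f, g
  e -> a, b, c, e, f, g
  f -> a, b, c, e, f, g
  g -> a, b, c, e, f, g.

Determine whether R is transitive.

Yes

Transitive: yes — every two-step R-path is closed by a direct edge.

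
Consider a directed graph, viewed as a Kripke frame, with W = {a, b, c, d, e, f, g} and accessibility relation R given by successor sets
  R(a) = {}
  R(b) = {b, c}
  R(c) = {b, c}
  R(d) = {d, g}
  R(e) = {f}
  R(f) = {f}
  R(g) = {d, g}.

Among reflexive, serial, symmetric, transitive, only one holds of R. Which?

Reflexive: no — a is not related to itself.
Serial: no — a has no R-successor.
Symmetric: no — e R f but not f R e.
Transitive: yes — every two-step R-path is closed by a direct edge.
Only transitive holds.

transitive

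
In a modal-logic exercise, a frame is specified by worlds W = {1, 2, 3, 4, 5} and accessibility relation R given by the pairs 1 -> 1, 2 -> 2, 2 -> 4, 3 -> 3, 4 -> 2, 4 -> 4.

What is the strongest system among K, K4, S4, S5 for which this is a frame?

K4

Transitive (axiom 4): yes — every two-step R-path is closed by a direct edge.
Reflexive (axiom T): no — 5 is not related to itself.
Euclidean (axiom 5): yes — any two successors of a common world are R-related.
So F validates K, K4; S4 would additionally require R to be reflexive. The strongest is K4.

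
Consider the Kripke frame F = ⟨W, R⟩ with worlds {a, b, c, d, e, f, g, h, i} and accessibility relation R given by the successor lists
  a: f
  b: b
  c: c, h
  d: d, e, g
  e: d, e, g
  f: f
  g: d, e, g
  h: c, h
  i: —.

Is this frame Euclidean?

Yes

Euclidean: yes — any two successors of a common world are R-related.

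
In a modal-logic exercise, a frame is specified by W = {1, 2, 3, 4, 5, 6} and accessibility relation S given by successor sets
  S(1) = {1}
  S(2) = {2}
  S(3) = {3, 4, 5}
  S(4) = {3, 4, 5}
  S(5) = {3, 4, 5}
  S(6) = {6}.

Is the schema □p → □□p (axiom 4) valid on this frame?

Axiom 4 corresponds to the accessibility relation being transitive.
Transitive: yes — every two-step S-path is closed by a direct edge.

Yes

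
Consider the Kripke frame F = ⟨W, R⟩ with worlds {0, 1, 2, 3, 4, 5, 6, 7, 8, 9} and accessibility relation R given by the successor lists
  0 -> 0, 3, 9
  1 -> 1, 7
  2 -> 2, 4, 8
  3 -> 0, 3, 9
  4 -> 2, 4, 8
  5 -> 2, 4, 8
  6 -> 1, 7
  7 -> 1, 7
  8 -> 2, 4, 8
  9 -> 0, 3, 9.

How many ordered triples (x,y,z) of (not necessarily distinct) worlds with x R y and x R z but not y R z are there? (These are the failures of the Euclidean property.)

R is Euclidean; there are no such tuples.

0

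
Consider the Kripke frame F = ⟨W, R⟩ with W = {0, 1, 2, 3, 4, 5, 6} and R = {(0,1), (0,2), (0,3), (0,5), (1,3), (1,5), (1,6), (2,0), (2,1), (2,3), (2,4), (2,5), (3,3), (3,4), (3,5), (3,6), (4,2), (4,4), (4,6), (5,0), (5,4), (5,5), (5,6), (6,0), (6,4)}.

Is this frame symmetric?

Symmetric: no — 0 R 1 but not 1 R 0.

No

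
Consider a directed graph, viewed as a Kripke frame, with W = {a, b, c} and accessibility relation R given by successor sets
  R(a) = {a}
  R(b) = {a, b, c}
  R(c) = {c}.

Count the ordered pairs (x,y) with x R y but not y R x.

2

Enumerating: (b,a), (b,c).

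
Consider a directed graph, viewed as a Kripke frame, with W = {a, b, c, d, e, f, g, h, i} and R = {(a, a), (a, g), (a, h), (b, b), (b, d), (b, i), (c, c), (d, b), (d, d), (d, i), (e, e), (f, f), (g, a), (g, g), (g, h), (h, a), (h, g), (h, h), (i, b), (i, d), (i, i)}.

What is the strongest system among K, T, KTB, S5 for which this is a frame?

Reflexive (axiom T): yes — every world is R-related to itself.
Symmetric (axiom B): yes — every pair in R has its reverse in R.
Euclidean (axiom 5): yes — any two successors of a common world are R-related.
So F validates K, T, KTB, S5. The strongest is S5.

S5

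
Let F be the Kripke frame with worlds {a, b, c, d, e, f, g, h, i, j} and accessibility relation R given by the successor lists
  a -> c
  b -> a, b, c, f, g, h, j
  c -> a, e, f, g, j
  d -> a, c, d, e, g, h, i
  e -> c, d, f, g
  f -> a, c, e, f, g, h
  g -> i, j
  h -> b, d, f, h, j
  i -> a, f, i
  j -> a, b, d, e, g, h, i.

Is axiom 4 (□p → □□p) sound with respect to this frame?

No

The schema 4 characterises exactly the transitive frames.
Transitive: no — a R c and c R e, but not a R e.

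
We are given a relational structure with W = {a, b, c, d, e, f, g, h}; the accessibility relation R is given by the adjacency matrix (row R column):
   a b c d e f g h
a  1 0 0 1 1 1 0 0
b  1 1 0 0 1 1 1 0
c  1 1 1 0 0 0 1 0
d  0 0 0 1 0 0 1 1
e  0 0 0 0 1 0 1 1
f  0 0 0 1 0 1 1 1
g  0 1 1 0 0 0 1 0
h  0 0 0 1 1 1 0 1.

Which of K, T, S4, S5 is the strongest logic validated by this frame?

Reflexive (axiom T): yes — every world is R-related to itself.
Transitive (axiom 4): no — a R d and d R g, but not a R g.
Euclidean (axiom 5): no — a R d and a R e, but not d R e.
So F validates K, T; S4 would additionally require R to be transitive. The strongest is T.

T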